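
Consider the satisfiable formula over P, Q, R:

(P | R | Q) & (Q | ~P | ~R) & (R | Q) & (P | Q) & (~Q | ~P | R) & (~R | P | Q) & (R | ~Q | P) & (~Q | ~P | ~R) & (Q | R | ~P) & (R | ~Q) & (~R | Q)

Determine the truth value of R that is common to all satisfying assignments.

Suppose R = 0.
(Q) alone gives Q = 1.
That conflicts with the unit clause (~Q).
So every satisfying assignment has R = True.

True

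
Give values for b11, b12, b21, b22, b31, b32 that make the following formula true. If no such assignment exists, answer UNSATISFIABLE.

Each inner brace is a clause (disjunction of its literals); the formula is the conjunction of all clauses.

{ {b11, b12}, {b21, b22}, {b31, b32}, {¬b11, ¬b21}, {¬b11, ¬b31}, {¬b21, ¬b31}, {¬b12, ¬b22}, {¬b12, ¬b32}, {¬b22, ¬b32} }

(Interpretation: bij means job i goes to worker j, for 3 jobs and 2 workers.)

UNSATISFIABLE

Branch on b11: set b11 = True.
Unit clause (¬b21) forces b21 = False.
Unit clause (b22) forces b22 = True.
Unit clause (¬b31) forces b31 = False.
Unit clause (b32) forces b32 = True.
Now (¬b32) is unsatisfied and unit — conflict.
Undo b11 and try b11 = False.
Unit clause (b12) forces b12 = True.
Unit clause (¬b22) forces b22 = False.
Unit clause (b21) forces b21 = True.
Unit clause (¬b31) forces b31 = False.
Unit clause (b32) forces b32 = True.
Now (¬b32) is unsatisfied and unit — conflict.
Neither b11 = True nor b11 = False works.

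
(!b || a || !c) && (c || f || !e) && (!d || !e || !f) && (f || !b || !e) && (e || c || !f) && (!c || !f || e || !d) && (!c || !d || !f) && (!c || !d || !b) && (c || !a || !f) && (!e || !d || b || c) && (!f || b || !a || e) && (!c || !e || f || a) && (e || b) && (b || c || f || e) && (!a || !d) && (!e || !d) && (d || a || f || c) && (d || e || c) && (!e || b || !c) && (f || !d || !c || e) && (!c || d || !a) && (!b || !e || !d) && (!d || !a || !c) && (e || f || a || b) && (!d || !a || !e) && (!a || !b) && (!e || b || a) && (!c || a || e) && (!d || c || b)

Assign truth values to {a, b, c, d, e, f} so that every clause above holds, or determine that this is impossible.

a ↦ false; b ↦ true; c ↦ false; d ↦ true; e ↦ false; f ↦ false

Try e = false.
Unit clause (b) forces b = true.
Unit clause (!a) forces a = false.
Unit clause (!c) forces c = false.
Unit clause (!f) forces f = false.
Unit clause (d) forces d = true.
This assignment satisfies each clause.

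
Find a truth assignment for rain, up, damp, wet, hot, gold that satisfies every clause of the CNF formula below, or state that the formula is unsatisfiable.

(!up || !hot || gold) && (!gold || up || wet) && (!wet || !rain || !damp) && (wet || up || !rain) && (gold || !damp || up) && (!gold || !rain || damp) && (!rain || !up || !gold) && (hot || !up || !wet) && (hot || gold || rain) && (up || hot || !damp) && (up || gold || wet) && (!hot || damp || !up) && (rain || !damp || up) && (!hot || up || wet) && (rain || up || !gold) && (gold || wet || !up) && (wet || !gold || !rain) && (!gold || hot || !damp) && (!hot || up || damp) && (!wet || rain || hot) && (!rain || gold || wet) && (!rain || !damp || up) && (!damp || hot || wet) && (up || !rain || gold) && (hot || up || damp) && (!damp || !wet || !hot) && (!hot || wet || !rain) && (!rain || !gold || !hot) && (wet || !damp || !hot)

Branch on up: set up = true.
Branch on hot: set hot = false.
(!wet) alone gives wet = false.
(gold) alone gives gold = true.
(!rain) alone gives rain = false.
(!damp) alone gives damp = false.
Every clause now holds.

rain: false; up: true; damp: false; wet: false; hot: false; gold: true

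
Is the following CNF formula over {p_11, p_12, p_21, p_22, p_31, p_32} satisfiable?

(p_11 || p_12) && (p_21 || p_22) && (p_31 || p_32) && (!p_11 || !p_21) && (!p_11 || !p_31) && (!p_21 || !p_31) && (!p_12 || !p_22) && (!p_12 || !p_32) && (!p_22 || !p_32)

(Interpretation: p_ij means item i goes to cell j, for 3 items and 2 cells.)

Suppose p_11 = true.
(!p_21) alone gives p_21 = false.
(p_22) alone gives p_22 = true.
(!p_31) alone gives p_31 = false.
(p_32) alone gives p_32 = true.
That conflicts with the unit clause (!p_32).
So p_11 must be the other value — set p_11 = false.
(p_12) alone gives p_12 = true.
(!p_22) alone gives p_22 = false.
(p_21) alone gives p_21 = true.
(!p_31) alone gives p_31 = false.
(p_32) alone gives p_32 = true.
That conflicts with the unit clause (!p_32).
Neither p_11 = true nor p_11 = false works.
No assignment satisfies every clause.

No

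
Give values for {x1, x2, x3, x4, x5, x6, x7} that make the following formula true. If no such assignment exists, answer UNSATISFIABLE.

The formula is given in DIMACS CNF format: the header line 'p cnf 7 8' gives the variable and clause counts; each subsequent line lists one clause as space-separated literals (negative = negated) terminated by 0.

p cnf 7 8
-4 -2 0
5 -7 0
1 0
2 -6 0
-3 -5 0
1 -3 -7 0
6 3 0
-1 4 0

x1: True,  x2: False,  x3: True,  x4: True,  x5: False,  x6: False,  x7: False

From the singleton clause (x1), x1 = True.
From the singleton clause (x4), x4 = True.
From the singleton clause (¬x2), x2 = False.
From the singleton clause (¬x6), x6 = False.
From the singleton clause (x3), x3 = True.
From the singleton clause (¬x5), x5 = False.
From the singleton clause (¬x7), x7 = False.
Every clause now holds.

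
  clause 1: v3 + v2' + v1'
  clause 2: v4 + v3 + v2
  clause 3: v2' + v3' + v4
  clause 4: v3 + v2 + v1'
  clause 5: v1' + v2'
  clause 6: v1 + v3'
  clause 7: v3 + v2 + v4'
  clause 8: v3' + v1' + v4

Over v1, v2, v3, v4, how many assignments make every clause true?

There are 2^4 = 16 truth assignments over (v1, v2, v3, v4).
Check each against the 8 clauses (columns in the order v1, v2, v3, v4):
  F F F F  ✗ fails (v4 + v3 + v2)
  F F F T  ✗ fails (v3 + v2 + v4')
  F F T F  ✗ fails (v1 + v3')
  F F T T  ✗ fails (v1 + v3')
  F T F F  ✓ satisfies all
  F T F T  ✓ satisfies all
  F T T F  ✗ fails (v2' + v3' + v4)
  F T T T  ✗ fails (v1 + v3')
  T F F F  ✗ fails (v4 + v3 + v2)
  T F F T  ✗ fails (v3 + v2 + v1')
  T F T F  ✗ fails (v3' + v1' + v4)
  T F T T  ✓ satisfies all
  T T F F  ✗ fails (v3 + v2' + v1')
  T T F T  ✗ fails (v3 + v2' + v1')
  T T T F  ✗ fails (v2' + v3' + v4)
  T T T T  ✗ fails (v1' + v2')
3 of the 16 rows are models.

3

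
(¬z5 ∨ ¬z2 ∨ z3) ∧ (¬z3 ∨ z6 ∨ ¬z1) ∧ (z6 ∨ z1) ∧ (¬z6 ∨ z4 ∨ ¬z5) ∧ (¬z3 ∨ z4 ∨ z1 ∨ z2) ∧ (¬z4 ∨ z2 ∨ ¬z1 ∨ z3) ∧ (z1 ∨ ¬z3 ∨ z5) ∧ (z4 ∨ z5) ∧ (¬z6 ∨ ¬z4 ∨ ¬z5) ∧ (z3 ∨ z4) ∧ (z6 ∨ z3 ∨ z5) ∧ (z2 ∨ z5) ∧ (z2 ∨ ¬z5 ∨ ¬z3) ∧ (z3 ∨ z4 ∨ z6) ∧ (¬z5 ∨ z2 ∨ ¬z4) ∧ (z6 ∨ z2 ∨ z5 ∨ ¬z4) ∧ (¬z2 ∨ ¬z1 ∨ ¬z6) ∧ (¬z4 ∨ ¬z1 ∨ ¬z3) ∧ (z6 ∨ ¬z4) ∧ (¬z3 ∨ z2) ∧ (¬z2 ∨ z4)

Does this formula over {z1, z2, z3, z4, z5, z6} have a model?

Satisfiable

Try z6 = True.
Try z4 = True.
(¬z5) alone gives z5 = False.
(z2) alone gives z2 = True.
(¬z1) alone gives z1 = False.
(¬z3) alone gives z3 = False.
This assignment satisfies each clause.
A satisfying assignment: z1: False,  z2: True,  z3: False,  z4: True,  z5: False,  z6: True.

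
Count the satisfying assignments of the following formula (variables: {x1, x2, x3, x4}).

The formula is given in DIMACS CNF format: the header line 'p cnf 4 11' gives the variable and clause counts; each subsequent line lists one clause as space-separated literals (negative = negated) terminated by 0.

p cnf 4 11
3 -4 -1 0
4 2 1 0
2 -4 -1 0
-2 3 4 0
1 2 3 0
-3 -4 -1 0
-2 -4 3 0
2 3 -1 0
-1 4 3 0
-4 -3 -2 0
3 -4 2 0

There are 2^4 = 16 truth assignments over (x1, x2, x3, x4).
Check each against the 11 clauses (columns in the order x1, x2, x3, x4):
  F F F F  ✗ fails (x4 ∨ x2 ∨ x1)
  F F F T  ✗ fails (x1 ∨ x2 ∨ x3)
  F F T F  ✗ fails (x4 ∨ x2 ∨ x1)
  F F T T  ✓ satisfies all
  F T F F  ✗ fails (¬x2 ∨ x3 ∨ x4)
  F T F T  ✗ fails (¬x2 ∨ ¬x4 ∨ x3)
  F T T F  ✓ satisfies all
  F T T T  ✗ fails (¬x4 ∨ ¬x3 ∨ ¬x2)
  T F F F  ✗ fails (x2 ∨ x3 ∨ ¬x1)
  T F F T  ✗ fails (x3 ∨ ¬x4 ∨ ¬x1)
  T F T F  ✓ satisfies all
  T F T T  ✗ fails (x2 ∨ ¬x4 ∨ ¬x1)
  T T F F  ✗ fails (¬x2 ∨ x3 ∨ x4)
  T T F T  ✗ fails (x3 ∨ ¬x4 ∨ ¬x1)
  T T T F  ✓ satisfies all
  T T T T  ✗ fails (¬x3 ∨ ¬x4 ∨ ¬x1)
4 of the 16 rows are models.

4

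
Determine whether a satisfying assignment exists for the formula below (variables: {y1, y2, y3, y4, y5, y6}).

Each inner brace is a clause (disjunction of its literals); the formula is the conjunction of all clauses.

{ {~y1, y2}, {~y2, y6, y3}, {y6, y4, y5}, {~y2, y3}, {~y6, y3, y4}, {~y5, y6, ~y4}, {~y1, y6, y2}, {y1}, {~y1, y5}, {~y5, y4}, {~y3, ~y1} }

No

(y1) alone gives y1 = 1.
(y2) alone gives y2 = 1.
(y3) alone gives y3 = 1.
But (~y3) is also a unit clause — contradiction.
No assignment satisfies every clause.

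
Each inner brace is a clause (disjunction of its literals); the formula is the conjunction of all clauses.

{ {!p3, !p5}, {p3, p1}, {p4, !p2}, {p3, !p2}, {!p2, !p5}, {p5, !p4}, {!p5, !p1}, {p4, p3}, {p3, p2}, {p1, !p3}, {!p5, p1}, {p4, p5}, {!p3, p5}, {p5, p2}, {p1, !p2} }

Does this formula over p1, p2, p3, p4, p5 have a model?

No, unsatisfiable

Branch on p3: set p3 = false.
(p1) alone gives p1 = true.
(!p2) alone gives p2 = false.
But (p2) is also a unit clause — contradiction.
Undo p3 and try p3 = true.
(!p5) alone gives p5 = false.
But (p5) is also a unit clause — contradiction.
Either choice for p3 ends in contradiction.
No assignment satisfies every clause.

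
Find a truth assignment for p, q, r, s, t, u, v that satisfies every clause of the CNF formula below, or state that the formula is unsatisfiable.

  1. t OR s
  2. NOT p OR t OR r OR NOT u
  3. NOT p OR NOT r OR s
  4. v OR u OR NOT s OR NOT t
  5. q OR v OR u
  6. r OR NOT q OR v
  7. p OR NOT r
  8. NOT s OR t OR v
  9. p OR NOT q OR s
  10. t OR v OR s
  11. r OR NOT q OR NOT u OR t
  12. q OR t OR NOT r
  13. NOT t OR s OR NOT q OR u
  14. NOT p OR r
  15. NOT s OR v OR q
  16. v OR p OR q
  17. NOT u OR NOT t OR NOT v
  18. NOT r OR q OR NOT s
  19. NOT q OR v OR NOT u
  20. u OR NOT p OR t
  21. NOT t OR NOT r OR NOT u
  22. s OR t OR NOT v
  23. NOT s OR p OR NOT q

Branch on t: set t = true.
Branch on p: set p = false.
(NOT r) alone gives r = false.
Branch on q: set q = false.
(v) alone gives v = true.
(NOT u) alone gives u = false.
Every clause is now satisfied; s is unconstrained.

p ↦ false, q ↦ false, r ↦ false, s ↦ true, t ↦ true, u ↦ false, v ↦ true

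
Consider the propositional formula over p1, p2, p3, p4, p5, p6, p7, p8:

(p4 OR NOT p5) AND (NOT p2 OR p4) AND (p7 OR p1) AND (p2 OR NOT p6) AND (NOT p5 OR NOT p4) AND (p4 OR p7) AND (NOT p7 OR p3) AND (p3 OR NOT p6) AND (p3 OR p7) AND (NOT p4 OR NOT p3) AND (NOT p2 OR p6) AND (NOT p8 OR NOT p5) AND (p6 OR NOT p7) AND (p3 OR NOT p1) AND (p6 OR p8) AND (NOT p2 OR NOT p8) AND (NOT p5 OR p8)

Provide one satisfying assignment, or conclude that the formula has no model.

Try p4 = true.
(NOT p5) alone gives p5 = false.
(NOT p3) alone gives p3 = false.
(NOT p7) alone gives p7 = false.
That conflicts with the unit clause (p7).
Backtrack on p4: now try p4 = false.
(NOT p5) alone gives p5 = false.
(NOT p2) alone gives p2 = false.
(NOT p6) alone gives p6 = false.
(p7) alone gives p7 = true.
That conflicts with the unit clause (NOT p7).
Neither p4 = true nor p4 = false works.

UNSATISFIABLE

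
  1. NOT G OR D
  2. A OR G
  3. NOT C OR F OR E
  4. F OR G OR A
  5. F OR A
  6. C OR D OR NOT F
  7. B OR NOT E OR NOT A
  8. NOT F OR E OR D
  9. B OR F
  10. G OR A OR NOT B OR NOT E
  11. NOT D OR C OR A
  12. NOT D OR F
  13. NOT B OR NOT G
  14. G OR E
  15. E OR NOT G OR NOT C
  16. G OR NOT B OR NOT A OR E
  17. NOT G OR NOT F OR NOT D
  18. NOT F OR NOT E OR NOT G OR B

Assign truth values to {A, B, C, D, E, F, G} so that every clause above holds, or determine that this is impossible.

A=true,  B=true,  C=true,  D=false,  E=true,  F=false,  G=false

Suppose G = false.
The clause (A) is unit, so A = true.
The clause (E) is unit, so E = true.
The clause (B) is unit, so B = true.
Suppose D = false.
Suppose C = true.
Every clause is now satisfied; F is unconstrained.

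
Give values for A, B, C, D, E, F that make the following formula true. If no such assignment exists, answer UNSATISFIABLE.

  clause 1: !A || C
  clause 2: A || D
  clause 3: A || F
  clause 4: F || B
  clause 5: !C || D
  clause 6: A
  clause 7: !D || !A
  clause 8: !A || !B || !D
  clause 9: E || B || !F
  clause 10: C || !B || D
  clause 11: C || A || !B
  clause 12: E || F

UNSATISFIABLE

The clause (A) is unit, so A = true.
The clause (C) is unit, so C = true.
The clause (D) is unit, so D = true.
Now (!D) is unsatisfied and unit — conflict.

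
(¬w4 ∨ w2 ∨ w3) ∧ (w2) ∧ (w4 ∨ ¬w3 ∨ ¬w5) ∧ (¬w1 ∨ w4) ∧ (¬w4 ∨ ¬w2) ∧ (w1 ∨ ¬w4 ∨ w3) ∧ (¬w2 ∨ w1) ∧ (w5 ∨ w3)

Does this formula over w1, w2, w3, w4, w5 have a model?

Unit clause (w2) forces w2 = True.
Unit clause (¬w4) forces w4 = False.
Unit clause (¬w1) forces w1 = False.
That conflicts with the unit clause (w1).
No assignment satisfies every clause.

No, unsatisfiable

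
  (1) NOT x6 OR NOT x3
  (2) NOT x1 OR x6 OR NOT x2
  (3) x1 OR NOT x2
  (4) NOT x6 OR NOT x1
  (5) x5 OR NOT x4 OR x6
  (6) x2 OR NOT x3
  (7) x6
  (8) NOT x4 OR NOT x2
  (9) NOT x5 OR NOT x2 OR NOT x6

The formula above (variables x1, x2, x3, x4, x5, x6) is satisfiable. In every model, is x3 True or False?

Suppose x3 = true.
(NOT x6) alone gives x6 = false.
But (x6) is also a unit clause — contradiction.
So every satisfying assignment has x3 = False.

False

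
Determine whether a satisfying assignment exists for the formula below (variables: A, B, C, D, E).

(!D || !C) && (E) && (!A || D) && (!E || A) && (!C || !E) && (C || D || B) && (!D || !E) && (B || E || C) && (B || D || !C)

(E) alone gives E = true.
(A) alone gives A = true.
(D) alone gives D = true.
But (!D) is also a unit clause — contradiction.
No assignment satisfies every clause.

No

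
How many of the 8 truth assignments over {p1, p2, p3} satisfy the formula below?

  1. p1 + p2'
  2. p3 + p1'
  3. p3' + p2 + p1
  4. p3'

There are 2^3 = 8 truth assignments over (p1, p2, p3).
Split on p3. With p3 = 1, the clauses containing p3 are satisfied and p3' drops from the rest; 0 of the 2^2 = 4 assignments to the other variables satisfy what remains.
With p3 = 0, by the same count on the reduced clause set, 1 assignment works.
Total: 0 + 1 = 1.

1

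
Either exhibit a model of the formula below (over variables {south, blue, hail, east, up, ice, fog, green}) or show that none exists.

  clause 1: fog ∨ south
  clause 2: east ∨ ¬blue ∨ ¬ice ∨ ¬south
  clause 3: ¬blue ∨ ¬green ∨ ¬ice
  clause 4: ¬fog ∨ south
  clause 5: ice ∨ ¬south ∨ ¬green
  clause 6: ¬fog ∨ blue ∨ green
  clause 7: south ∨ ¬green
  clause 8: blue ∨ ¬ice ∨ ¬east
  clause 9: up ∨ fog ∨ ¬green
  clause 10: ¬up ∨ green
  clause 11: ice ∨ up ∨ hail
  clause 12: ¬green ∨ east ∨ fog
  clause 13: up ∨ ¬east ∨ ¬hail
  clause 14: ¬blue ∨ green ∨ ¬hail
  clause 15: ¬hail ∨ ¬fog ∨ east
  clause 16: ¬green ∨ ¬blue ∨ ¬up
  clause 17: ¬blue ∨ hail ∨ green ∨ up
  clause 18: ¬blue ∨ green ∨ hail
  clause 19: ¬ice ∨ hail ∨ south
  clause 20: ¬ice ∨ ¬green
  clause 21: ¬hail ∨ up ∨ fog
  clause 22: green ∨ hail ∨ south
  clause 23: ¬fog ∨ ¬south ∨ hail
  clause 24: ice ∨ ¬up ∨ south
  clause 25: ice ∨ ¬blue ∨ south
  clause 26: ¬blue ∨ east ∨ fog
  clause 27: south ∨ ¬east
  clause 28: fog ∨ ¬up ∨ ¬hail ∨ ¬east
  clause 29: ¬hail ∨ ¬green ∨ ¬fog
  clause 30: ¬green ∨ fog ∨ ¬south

Try fog = False.
(south) alone gives south = True.
(¬green) alone gives green = False.
(¬up) alone gives up = False.
(¬hail) alone gives hail = False.
(ice) alone gives ice = True.
(¬blue) alone gives blue = False.
(¬east) alone gives east = False.
This assignment satisfies each clause.

south: True, blue: False, hail: False, east: False, up: False, ice: True, fog: False, green: False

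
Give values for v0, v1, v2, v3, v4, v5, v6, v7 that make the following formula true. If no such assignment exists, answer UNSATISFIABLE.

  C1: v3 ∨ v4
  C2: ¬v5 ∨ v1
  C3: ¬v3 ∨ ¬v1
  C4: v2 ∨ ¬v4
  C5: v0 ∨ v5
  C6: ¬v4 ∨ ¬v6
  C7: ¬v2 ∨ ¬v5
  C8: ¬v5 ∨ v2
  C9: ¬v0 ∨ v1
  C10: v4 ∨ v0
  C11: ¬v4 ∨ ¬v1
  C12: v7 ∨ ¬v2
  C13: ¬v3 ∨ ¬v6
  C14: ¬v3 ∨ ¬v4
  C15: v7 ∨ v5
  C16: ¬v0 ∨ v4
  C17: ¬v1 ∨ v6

UNSATISFIABLE

Case v3 = True:
Unit clause (¬v1) forces v1 = False.
Unit clause (¬v5) forces v5 = False.
Unit clause (v0) forces v0 = True.
That conflicts with the unit clause (¬v0).
Undo v3 and try v3 = False.
Unit clause (v4) forces v4 = True.
Unit clause (v2) forces v2 = True.
Unit clause (¬v6) forces v6 = False.
Unit clause (¬v5) forces v5 = False.
Unit clause (v0) forces v0 = True.
Unit clause (v1) forces v1 = True.
That conflicts with the unit clause (¬v1).
Both values of v3 lead to a conflict.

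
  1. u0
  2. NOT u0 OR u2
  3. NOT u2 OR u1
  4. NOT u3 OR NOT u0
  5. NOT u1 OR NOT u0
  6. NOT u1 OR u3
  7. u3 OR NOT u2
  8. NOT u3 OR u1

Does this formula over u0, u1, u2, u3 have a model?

No, unsatisfiable

Unit clause (u0) forces u0 = true.
Unit clause (u2) forces u2 = true.
Unit clause (u1) forces u1 = true.
That conflicts with the unit clause (NOT u1).
No assignment satisfies every clause.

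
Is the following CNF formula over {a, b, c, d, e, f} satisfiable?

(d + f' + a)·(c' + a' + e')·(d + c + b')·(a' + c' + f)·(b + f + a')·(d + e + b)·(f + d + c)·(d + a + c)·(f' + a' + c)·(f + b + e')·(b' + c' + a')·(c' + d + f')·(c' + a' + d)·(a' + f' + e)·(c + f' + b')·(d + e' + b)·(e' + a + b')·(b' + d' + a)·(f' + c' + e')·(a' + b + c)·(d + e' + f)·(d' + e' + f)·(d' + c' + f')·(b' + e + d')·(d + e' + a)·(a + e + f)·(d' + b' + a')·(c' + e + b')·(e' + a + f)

Case d = 1:
Case b = 0:
Case f = 1:
(c') alone gives c = 0.
(a') alone gives a = 0.
Every clause is now satisfied; e is unconstrained.
A satisfying assignment: a=0; b=0; c=0; d=1; e=0; f=1.

Satisfiable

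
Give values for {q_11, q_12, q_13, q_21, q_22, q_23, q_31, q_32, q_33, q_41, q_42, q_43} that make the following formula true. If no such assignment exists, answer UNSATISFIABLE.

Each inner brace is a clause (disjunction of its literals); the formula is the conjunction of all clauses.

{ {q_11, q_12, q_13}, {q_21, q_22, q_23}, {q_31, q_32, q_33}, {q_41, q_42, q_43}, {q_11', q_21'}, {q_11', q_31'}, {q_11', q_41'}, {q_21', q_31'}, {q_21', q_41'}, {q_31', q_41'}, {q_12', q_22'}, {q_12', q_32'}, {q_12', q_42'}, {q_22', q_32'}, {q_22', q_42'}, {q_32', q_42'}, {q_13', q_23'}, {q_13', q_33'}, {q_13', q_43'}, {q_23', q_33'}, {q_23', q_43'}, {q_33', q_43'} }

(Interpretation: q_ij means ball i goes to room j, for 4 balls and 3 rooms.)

Suppose q_11 = 0.
Suppose q_12 = 1.
From the singleton clause (q_22'), q_22 = 0.
From the singleton clause (q_32'), q_32 = 0.
From the singleton clause (q_42'), q_42 = 0.
Suppose q_21 = 1.
From the singleton clause (q_31'), q_31 = 0.
From the singleton clause (q_33), q_33 = 1.
From the singleton clause (q_41'), q_41 = 0.
From the singleton clause (q_43), q_43 = 1.
Now (q_43') is unsatisfied and unit — conflict.
So q_21 must be the other value — set q_21 = 0.
From the singleton clause (q_23), q_23 = 1.
From the singleton clause (q_13'), q_13 = 0.
From the singleton clause (q_33'), q_33 = 0.
From the singleton clause (q_31), q_31 = 1.
From the singleton clause (q_41'), q_41 = 0.
From the singleton clause (q_43), q_43 = 1.
Now (q_43') is unsatisfied and unit — conflict.
Neither q_21 = 1 nor q_21 = 0 works.
So q_12 must be the other value — set q_12 = 0.
From the singleton clause (q_13), q_13 = 1.
From the singleton clause (q_23'), q_23 = 0.
From the singleton clause (q_33'), q_33 = 0.
From the singleton clause (q_43'), q_43 = 0.
Suppose q_21 = 1.
From the singleton clause (q_31'), q_31 = 0.
From the singleton clause (q_32), q_32 = 1.
From the singleton clause (q_41'), q_41 = 0.
From the singleton clause (q_42), q_42 = 1.
Now (q_42') is unsatisfied and unit — conflict.
So q_21 must be the other value — set q_21 = 0.
From the singleton clause (q_22), q_22 = 1.
From the singleton clause (q_32'), q_32 = 0.
From the singleton clause (q_31), q_31 = 1.
From the singleton clause (q_41'), q_41 = 0.
From the singleton clause (q_42), q_42 = 1.
Now (q_42') is unsatisfied and unit — conflict.
Neither q_21 = 1 nor q_21 = 0 works.
Neither q_12 = 1 nor q_12 = 0 works.
So q_11 must be the other value — set q_11 = 1.
From the singleton clause (q_21'), q_21 = 0.
From the singleton clause (q_31'), q_31 = 0.
From the singleton clause (q_41'), q_41 = 0.
Suppose q_22 = 1.
From the singleton clause (q_12'), q_12 = 0.
From the singleton clause (q_32'), q_32 = 0.
From the singleton clause (q_33), q_33 = 1.
From the singleton clause (q_42'), q_42 = 0.
From the singleton clause (q_43), q_43 = 1.
Now (q_43') is unsatisfied and unit — conflict.
So q_22 must be the other value — set q_22 = 0.
From the singleton clause (q_23), q_23 = 1.
From the singleton clause (q_13'), q_13 = 0.
From the singleton clause (q_33'), q_33 = 0.
From the singleton clause (q_32), q_32 = 1.
From the singleton clause (q_12'), q_12 = 0.
From the singleton clause (q_42'), q_42 = 0.
From the singleton clause (q_43), q_43 = 1.
Now (q_43') is unsatisfied and unit — conflict.
Neither q_22 = 1 nor q_22 = 0 works.
Neither q_11 = 1 nor q_11 = 0 works.

UNSATISFIABLE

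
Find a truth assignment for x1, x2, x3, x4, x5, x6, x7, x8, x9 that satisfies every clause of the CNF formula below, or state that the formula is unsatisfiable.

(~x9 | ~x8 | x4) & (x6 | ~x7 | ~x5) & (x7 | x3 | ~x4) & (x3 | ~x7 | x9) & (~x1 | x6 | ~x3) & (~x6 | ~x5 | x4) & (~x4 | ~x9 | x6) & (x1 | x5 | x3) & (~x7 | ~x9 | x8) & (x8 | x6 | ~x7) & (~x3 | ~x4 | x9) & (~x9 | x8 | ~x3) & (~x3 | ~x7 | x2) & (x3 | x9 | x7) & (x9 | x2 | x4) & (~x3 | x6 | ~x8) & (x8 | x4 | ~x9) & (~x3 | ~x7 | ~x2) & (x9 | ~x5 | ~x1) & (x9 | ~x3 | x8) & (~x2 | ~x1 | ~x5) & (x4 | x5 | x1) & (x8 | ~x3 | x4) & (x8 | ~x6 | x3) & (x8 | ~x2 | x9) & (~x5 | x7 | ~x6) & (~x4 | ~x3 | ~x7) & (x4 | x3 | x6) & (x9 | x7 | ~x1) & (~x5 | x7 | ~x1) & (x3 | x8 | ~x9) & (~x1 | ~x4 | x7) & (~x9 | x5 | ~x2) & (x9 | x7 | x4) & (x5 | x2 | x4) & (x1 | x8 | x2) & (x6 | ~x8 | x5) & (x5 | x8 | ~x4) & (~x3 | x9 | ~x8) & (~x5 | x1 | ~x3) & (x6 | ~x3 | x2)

Try x9 = 1.
Try x8 = 1.
From the singleton clause (x4), x4 = 1.
From the singleton clause (x6), x6 = 1.
Try x7 = 1.
From the singleton clause (~x3), x3 = 0.
Try x1 = 1.
Try x2 = 0.
All clauses hold; x5 can take either value.

x1 ↦ 1, x2 ↦ 0, x3 ↦ 0, x4 ↦ 1, x5 ↦ 1, x6 ↦ 1, x7 ↦ 1, x8 ↦ 1, x9 ↦ 1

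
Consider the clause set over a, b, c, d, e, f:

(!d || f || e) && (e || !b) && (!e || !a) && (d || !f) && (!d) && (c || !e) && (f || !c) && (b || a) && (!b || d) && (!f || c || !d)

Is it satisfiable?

Satisfiable

(!d) alone gives d = false.
(!f) alone gives f = false.
(!c) alone gives c = false.
(!e) alone gives e = false.
(!b) alone gives b = false.
(a) alone gives a = true.
All clauses are satisfied.
A satisfying assignment: a: true; b: false; c: false; d: false; e: false; f: false.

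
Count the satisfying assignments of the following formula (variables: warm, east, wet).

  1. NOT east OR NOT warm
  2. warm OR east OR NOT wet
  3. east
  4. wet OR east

2

There are 2^3 = 8 truth assignments over (warm, east, wet).
Check each against the 4 clauses (columns in the order warm, east, wet):
  F F F  ✗ fails (east)
  F F T  ✗ fails (warm OR east OR NOT wet)
  F T F  ✓ satisfies all
  F T T  ✓ satisfies all
  T F F  ✗ fails (east)
  T F T  ✗ fails (east)
  T T F  ✗ fails (NOT east OR NOT warm)
  T T T  ✗ fails (NOT east OR NOT warm)
2 of the 8 rows are models.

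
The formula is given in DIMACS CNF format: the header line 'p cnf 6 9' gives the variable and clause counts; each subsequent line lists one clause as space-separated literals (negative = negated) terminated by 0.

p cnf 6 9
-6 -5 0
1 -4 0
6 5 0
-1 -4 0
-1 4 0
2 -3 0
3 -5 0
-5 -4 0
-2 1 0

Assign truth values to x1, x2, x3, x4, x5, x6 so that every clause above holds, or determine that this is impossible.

x1=False, x2=False, x3=False, x4=False, x5=False, x6=True

Case x6 = True:
Unit clause (¬x5) forces x5 = False.
Case x1 = False:
Unit clause (¬x4) forces x4 = False.
Unit clause (¬x2) forces x2 = False.
Unit clause (¬x3) forces x3 = False.
This assignment satisfies each clause.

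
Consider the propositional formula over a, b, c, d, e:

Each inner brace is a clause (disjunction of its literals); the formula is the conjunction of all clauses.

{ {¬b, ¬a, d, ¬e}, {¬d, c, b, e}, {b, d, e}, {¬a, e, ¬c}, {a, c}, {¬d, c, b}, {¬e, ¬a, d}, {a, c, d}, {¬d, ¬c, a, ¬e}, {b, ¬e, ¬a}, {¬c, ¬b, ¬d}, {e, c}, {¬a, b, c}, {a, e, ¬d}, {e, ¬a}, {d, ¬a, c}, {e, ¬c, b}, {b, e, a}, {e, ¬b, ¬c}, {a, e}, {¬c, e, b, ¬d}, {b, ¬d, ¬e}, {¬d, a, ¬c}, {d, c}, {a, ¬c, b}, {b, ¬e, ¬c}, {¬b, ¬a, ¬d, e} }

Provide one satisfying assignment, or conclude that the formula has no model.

a ↦ True, b ↦ True, c ↦ False, d ↦ True, e ↦ True

Suppose a = True.
The clause (e) is unit, so e = True.
The clause (d) is unit, so d = True.
The clause (b) is unit, so b = True.
The clause (¬c) is unit, so c = False.
Every clause now holds.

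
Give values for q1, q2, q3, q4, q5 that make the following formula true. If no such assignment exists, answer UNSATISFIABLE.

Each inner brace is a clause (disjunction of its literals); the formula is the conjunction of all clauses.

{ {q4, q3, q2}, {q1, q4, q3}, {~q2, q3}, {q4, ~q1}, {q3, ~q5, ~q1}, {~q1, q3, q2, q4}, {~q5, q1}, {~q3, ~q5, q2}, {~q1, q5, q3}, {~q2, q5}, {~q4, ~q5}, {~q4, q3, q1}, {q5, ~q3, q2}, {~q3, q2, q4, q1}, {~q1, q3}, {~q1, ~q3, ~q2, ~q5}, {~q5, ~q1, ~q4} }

UNSATISFIABLE

Try q2 = 0.
Try q4 = 1.
The clause (~q5) is unit, so q5 = 0.
The clause (~q3) is unit, so q3 = 0.
The clause (~q1) is unit, so q1 = 0.
Now (q1) is unsatisfied and unit — conflict.
That branch fails; take q4 = 0 instead.
The clause (q3) is unit, so q3 = 1.
The clause (~q1) is unit, so q1 = 0.
Now (q1) is unsatisfied and unit — conflict.
Either choice for q4 ends in contradiction.
That branch fails; take q2 = 1 instead.
The clause (q3) is unit, so q3 = 1.
The clause (q5) is unit, so q5 = 1.
The clause (q1) is unit, so q1 = 1.
Now (~q1) is unsatisfied and unit — conflict.
Either choice for q2 ends in contradiction.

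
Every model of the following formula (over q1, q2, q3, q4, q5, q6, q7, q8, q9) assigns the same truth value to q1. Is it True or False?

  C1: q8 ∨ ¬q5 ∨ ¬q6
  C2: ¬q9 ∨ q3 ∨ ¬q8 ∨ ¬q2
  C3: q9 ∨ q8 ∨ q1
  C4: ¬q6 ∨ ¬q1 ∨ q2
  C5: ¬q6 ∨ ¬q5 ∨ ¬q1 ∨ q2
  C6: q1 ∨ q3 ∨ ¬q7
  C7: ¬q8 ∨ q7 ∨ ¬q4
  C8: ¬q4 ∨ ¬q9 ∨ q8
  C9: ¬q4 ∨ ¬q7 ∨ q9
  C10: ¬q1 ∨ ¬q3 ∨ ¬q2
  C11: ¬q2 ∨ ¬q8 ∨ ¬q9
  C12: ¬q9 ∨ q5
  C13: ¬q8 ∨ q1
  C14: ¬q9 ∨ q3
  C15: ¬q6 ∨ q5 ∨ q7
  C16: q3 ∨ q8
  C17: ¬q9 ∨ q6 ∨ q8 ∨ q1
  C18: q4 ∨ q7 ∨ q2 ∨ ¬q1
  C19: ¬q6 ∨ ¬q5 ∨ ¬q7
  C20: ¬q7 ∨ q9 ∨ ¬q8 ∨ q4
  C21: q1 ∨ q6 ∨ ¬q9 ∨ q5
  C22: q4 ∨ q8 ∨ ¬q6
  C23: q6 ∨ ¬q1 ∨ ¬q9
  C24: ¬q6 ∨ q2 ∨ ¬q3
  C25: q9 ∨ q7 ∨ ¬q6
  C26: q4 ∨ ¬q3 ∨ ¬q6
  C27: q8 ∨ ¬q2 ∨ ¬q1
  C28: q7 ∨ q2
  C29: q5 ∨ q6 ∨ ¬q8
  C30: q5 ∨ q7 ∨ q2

Suppose q1 = False.
(¬q8) alone gives q8 = False.
(q9) alone gives q9 = True.
(¬q4) alone gives q4 = False.
(q5) alone gives q5 = True.
(¬q6) alone gives q6 = False.
Now (q6) is unsatisfied and unit — conflict.
So every satisfying assignment has q1 = True.

True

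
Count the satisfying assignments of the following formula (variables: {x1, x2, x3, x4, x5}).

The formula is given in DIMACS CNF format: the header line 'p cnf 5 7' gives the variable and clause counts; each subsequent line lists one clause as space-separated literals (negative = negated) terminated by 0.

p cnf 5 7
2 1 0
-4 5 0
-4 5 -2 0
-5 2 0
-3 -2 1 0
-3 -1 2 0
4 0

3

There are 2^5 = 32 truth assignments over (x1, x2, x3, x4, x5).
Split on x3. With x3 = True, the clauses containing x3 are satisfied and ¬x3 drops from the rest; 1 of the 2^4 = 16 assignments to the other variables satisfy what remains.
With x3 = False, by the same count on the reduced clause set, 2 assignments work.
(One model: x1=F, x2=T, x3=F, x4=T, x5=T.)
Total: 1 + 2 = 3.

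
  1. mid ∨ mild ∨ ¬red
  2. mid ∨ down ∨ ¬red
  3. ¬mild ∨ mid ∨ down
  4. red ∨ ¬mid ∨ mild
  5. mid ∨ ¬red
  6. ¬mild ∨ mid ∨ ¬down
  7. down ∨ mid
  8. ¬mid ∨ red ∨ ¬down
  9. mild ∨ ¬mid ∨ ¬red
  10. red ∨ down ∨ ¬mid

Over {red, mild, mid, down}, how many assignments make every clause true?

There are 2^4 = 16 truth assignments over (red, mild, mid, down).
Check each against the 10 clauses (columns in the order red, mild, mid, down):
  F F F F  ✗ fails (down ∨ mid)
  F F F T  ✓ satisfies all
  F F T F  ✗ fails (red ∨ ¬mid ∨ mild)
  F F T T  ✗ fails (red ∨ ¬mid ∨ mild)
  F T F F  ✗ fails (¬mild ∨ mid ∨ down)
  F T F T  ✗ fails (¬mild ∨ mid ∨ ¬down)
  F T T F  ✗ fails (red ∨ down ∨ ¬mid)
  F T T T  ✗ fails (¬mid ∨ red ∨ ¬down)
  T F F F  ✗ fails (mid ∨ mild ∨ ¬red)
  T F F T  ✗ fails (mid ∨ mild ∨ ¬red)
  T F T F  ✗ fails (mild ∨ ¬mid ∨ ¬red)
  T F T T  ✗ fails (mild ∨ ¬mid ∨ ¬red)
  T T F F  ✗ fails (mid ∨ down ∨ ¬red)
  T T F T  ✗ fails (mid ∨ ¬red)
  T T T F  ✓ satisfies all
  T T T T  ✓ satisfies all
3 of the 16 rows are models.

3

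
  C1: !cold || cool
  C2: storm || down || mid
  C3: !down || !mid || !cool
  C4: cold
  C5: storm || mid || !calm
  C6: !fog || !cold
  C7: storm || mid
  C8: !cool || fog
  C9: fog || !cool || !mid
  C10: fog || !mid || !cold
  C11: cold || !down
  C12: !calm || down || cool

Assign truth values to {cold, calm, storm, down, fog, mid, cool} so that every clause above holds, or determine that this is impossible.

UNSATISFIABLE

Unit clause (cold) forces cold = true.
Unit clause (cool) forces cool = true.
Unit clause (!fog) forces fog = false.
That conflicts with the unit clause (fog).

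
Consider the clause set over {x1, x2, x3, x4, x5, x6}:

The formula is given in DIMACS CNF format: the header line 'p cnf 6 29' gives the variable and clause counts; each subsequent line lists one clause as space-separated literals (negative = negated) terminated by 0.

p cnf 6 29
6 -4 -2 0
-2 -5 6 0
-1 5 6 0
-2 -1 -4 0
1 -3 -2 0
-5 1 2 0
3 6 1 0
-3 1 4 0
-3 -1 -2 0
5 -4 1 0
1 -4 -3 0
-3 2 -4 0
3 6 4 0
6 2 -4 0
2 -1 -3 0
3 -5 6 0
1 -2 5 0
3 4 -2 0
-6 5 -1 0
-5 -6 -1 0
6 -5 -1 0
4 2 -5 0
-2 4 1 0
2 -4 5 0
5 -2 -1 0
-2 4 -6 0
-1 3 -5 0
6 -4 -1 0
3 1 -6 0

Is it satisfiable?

No, unsatisfiable

Case x6 = True:
Case x5 = True:
Unit clause (¬x1) forces x1 = False.
Unit clause (x2) forces x2 = True.
Unit clause (¬x3) forces x3 = False.
That conflicts with the unit clause (x3).
Backtrack on x5: now try x5 = False.
Unit clause (¬x1) forces x1 = False.
Unit clause (¬x4) forces x4 = False.
Unit clause (¬x3) forces x3 = False.
That conflicts with the unit clause (x3).
Both values of x5 lead to a conflict.
Backtrack on x6: now try x6 = False.
Case x4 = False:
Unit clause (x3) forces x3 = True.
Unit clause (x1) forces x1 = True.
Unit clause (x5) forces x5 = True.
That conflicts with the unit clause (¬x5).
Backtrack on x4: now try x4 = True.
Unit clause (¬x2) forces x2 = False.
That conflicts with the unit clause (x2).
Both values of x4 lead to a conflict.
Both values of x6 lead to a conflict.
No assignment satisfies every clause.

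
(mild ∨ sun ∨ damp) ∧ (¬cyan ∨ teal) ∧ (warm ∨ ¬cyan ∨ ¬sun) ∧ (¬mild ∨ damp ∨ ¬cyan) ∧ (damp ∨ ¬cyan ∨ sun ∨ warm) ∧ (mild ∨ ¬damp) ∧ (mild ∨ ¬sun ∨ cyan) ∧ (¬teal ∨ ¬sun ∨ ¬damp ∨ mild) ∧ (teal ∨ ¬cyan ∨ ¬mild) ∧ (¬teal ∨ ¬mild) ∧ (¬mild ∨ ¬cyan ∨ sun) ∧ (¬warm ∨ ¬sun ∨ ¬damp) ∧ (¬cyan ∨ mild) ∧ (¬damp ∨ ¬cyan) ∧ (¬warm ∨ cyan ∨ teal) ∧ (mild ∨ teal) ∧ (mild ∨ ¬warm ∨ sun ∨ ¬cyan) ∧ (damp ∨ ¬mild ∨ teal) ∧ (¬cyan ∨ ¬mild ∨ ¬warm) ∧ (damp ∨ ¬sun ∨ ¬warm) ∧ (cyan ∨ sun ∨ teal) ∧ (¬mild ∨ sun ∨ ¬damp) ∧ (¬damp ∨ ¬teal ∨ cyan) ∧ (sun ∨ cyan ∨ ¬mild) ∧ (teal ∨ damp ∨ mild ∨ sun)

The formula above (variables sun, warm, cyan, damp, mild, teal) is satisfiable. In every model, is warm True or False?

Suppose warm = True.
Case cyan = False:
Unit clause (teal) forces teal = True.
Unit clause (¬mild) forces mild = False.
Unit clause (¬damp) forces damp = False.
Unit clause (sun) forces sun = True.
That conflicts with the unit clause (¬sun).
Undo cyan and try cyan = True.
Unit clause (teal) forces teal = True.
Unit clause (¬mild) forces mild = False.
That conflicts with the unit clause (mild).
Neither cyan = True nor cyan = False works.
So every satisfying assignment has warm = False.

False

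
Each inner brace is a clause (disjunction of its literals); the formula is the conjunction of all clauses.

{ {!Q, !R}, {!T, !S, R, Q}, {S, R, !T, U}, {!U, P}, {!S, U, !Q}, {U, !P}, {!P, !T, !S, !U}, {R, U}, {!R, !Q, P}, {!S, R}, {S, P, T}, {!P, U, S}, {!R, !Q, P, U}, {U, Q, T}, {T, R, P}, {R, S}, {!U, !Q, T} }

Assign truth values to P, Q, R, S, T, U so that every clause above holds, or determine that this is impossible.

P: false; Q: false; R: true; S: false; T: true; U: false

Try Q = false.
Try U = false.
The clause (!P) is unit, so P = false.
The clause (R) is unit, so R = true.
The clause (T) is unit, so T = true.
All clauses hold; S can take either value.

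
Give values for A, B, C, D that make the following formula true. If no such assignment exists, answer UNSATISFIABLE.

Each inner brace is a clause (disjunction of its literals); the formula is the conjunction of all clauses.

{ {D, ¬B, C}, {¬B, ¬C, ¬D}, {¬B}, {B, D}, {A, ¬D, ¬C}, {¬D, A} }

The clause (¬B) is unit, so B = False.
The clause (D) is unit, so D = True.
The clause (A) is unit, so A = True.
No clause remains; C is free.

A ↦ True,  B ↦ False,  C ↦ True,  D ↦ True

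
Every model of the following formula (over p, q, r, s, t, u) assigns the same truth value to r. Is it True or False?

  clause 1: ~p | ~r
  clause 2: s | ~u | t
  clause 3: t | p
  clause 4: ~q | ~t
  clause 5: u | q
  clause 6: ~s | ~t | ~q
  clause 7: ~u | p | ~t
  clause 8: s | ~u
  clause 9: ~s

Suppose r = 1.
The clause (~p) is unit, so p = 0.
The clause (t) is unit, so t = 1.
The clause (~q) is unit, so q = 0.
The clause (u) is unit, so u = 1.
That conflicts with the unit clause (~u).
So every satisfying assignment has r = False.

False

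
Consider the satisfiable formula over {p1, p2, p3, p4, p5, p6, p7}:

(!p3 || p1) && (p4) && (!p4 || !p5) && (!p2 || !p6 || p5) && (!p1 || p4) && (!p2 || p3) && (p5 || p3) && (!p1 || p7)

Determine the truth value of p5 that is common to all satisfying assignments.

Suppose p5 = true.
The clause (p4) is unit, so p4 = true.
But (!p4) is also a unit clause — contradiction.
So every satisfying assignment has p5 = False.

False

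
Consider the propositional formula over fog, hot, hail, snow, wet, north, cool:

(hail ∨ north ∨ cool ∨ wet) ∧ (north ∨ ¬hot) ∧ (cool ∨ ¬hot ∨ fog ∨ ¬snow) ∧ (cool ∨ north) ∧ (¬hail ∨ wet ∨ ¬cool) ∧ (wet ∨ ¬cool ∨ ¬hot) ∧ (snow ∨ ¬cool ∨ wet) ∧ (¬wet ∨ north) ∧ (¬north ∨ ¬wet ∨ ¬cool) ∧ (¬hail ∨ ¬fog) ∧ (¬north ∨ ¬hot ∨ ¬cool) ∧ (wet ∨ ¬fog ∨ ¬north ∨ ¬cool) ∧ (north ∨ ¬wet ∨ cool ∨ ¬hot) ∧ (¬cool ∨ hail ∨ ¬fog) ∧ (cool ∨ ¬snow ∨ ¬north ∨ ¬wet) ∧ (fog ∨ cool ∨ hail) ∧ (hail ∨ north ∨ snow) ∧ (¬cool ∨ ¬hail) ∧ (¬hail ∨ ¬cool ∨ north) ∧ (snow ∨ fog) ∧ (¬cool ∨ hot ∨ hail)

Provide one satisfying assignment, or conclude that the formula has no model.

Branch on north: set north = True.
Branch on wet: set wet = True.
The clause (¬cool) is unit, so cool = False.
The clause (¬snow) is unit, so snow = False.
The clause (fog) is unit, so fog = True.
The clause (¬hail) is unit, so hail = False.
Every clause is now satisfied; hot is unconstrained.

fog: True; hot: False; hail: False; snow: False; wet: True; north: True; cool: False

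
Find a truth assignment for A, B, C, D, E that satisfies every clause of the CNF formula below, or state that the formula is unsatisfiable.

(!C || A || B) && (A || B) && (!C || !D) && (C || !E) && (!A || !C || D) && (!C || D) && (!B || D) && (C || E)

UNSATISFIABLE

Case A = true:
Case C = false:
The clause (!E) is unit, so E = false.
Now (E) is unsatisfied and unit — conflict.
Undo C and try C = true.
The clause (!D) is unit, so D = false.
Now (D) is unsatisfied and unit — conflict.
Both values of C lead to a conflict.
Undo A and try A = false.
The clause (B) is unit, so B = true.
The clause (D) is unit, so D = true.
The clause (!C) is unit, so C = false.
The clause (!E) is unit, so E = false.
Now (E) is unsatisfied and unit — conflict.
Both values of A lead to a conflict.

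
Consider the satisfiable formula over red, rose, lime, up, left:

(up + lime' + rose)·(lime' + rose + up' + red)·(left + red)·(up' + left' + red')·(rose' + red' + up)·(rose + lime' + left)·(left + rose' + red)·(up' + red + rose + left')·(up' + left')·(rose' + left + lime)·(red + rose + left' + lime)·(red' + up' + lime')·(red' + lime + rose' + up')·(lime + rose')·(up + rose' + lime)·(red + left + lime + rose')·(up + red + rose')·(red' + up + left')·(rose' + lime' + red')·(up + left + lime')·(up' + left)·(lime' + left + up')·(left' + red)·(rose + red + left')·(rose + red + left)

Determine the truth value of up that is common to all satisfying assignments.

Suppose up = 1.
From the singleton clause (left'), left = 0.
That conflicts with the unit clause (left).
So every satisfying assignment has up = False.

False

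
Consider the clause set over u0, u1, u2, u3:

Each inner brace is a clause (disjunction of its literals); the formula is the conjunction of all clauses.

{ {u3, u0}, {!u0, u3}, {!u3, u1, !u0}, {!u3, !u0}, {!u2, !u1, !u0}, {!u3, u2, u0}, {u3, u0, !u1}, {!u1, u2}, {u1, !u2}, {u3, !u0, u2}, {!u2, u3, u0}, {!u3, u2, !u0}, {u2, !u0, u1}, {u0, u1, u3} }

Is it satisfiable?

Yes

Try u3 = true.
The clause (!u0) is unit, so u0 = false.
The clause (u2) is unit, so u2 = true.
The clause (u1) is unit, so u1 = true.
This assignment satisfies each clause.
A satisfying assignment: u0 ↦ false,  u1 ↦ true,  u2 ↦ true,  u3 ↦ true.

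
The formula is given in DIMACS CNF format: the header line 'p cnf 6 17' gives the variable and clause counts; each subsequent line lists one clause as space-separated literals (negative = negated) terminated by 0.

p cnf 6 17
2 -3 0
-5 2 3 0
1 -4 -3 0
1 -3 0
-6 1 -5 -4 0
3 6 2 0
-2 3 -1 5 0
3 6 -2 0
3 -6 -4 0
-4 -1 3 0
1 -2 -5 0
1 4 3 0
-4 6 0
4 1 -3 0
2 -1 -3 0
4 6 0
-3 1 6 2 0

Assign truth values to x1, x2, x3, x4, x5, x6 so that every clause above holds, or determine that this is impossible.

Suppose x2 = True.
Suppose x1 = True.
Suppose x3 = True.
Suppose x4 = True.
The clause (x6) is unit, so x6 = True.
Every clause is now satisfied; x5 is unconstrained.

x1: True; x2: True; x3: True; x4: True; x5: True; x6: True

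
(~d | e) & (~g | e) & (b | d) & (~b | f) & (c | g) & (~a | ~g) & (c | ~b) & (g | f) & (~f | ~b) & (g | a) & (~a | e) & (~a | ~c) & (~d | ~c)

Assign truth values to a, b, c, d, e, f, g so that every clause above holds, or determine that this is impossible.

Try d = 1.
Unit clause (e) forces e = 1.
Unit clause (~c) forces c = 0.
Unit clause (g) forces g = 1.
Unit clause (~a) forces a = 0.
Unit clause (~b) forces b = 0.
No clause remains; f is free.

a ↦ 0,  b ↦ 0,  c ↦ 0,  d ↦ 1,  e ↦ 1,  f ↦ 1,  g ↦ 1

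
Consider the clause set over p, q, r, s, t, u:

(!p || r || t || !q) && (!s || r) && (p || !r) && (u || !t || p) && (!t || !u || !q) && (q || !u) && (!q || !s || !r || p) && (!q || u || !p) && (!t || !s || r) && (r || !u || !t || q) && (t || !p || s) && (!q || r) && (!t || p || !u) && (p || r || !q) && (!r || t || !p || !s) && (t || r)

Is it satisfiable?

Suppose s = false.
Suppose p = true.
From the singleton clause (t), t = true.
Suppose u = false.
From the singleton clause (!q), q = false.
All clauses hold; r can take either value.
A satisfying assignment: p ↦ true,  q ↦ false,  r ↦ false,  s ↦ false,  t ↦ true,  u ↦ false.

Yes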